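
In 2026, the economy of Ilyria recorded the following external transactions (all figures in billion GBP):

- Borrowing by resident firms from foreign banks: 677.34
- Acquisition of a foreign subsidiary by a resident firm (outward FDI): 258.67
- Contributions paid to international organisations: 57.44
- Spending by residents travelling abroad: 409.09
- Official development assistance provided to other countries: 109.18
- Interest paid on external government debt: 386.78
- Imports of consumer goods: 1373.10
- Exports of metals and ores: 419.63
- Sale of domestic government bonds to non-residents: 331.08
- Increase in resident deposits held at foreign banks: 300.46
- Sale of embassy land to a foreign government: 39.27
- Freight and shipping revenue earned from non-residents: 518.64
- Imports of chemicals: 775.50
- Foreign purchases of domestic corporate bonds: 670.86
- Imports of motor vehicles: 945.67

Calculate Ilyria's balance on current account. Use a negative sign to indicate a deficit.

Goods: -945.67 - 775.50 - 1373.10 + 419.63 = -2674.64
Services: 518.64 - 409.09 = 109.55
Primary income: -386.78
Secondary income: -109.18 - 57.44 = -166.62
Current account = (-2674.64) + 109.55 + (-386.78) + (-166.62) = -3118.49
(Excluded from the current account — financial account: borrowing by resident firms from foreign banks 677.34, acquisition of a foreign subsidiary by a resident firm (outward FDI) 258.67, sale of domestic government bonds to non-residents 331.08, increase in resident deposits held at foreign banks 300.46, foreign purchases of domestic corporate bonds 670.86; capital account: sale of embassy land to a foreign government 39.27.)

-3118.49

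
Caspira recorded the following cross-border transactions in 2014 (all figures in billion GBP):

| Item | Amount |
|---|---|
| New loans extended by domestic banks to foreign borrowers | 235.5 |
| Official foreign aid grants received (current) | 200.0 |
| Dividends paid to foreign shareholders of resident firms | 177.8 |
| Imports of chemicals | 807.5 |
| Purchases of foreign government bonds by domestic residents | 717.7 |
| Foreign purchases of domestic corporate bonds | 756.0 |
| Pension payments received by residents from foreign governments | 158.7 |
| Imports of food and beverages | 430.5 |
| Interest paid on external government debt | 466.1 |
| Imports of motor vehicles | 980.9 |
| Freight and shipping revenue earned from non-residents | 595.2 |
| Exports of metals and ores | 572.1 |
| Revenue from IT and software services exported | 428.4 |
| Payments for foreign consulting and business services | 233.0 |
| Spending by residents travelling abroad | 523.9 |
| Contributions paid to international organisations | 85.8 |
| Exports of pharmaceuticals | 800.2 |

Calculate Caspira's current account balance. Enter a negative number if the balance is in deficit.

Goods: -807.5 + 572.1 - 980.9 - 430.5 + 800.2 = -846.6
Services: -523.9 + 595.2 + 428.4 - 233.0 = 266.7
Primary income: -177.8 - 466.1 = -643.9
Secondary income: 200.0 + 158.7 - 85.8 = 272.9
Current account = (-846.6) + 266.7 + (-643.9) + 272.9 = -950.9
(Excluded from the current account — financial account: new loans extended by domestic banks to foreign borrowers 235.5, purchases of foreign government bonds by domestic residents 717.7, foreign purchases of domestic corporate bonds 756.0.)

-950.9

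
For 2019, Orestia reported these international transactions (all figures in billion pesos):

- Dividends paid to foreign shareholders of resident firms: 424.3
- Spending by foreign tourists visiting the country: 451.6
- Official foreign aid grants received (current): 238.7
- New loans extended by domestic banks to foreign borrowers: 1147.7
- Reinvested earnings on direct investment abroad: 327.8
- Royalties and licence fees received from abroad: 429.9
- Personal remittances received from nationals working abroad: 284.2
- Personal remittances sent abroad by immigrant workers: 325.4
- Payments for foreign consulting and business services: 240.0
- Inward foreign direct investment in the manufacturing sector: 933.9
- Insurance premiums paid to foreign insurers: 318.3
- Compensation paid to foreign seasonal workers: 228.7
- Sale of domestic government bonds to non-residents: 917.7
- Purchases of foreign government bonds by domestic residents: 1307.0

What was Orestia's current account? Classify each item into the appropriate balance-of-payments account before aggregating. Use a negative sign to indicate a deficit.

195.5

Services: 429.9 - 318.3 - 240.0 + 451.6 = 323.2
Primary income: -424.3 + 327.8 - 228.7 = -325.2
Secondary income: -325.4 + 284.2 + 238.7 = 197.5
Current account = 323.2 + (-325.2) + 197.5 = 195.5
(Excluded from the current account — financial account: new loans extended by domestic banks to foreign borrowers 1147.7, inward foreign direct investment in the manufacturing sector 933.9, sale of domestic government bonds to non-residents 917.7, purchases of foreign government bonds by domestic residents 1307.0.)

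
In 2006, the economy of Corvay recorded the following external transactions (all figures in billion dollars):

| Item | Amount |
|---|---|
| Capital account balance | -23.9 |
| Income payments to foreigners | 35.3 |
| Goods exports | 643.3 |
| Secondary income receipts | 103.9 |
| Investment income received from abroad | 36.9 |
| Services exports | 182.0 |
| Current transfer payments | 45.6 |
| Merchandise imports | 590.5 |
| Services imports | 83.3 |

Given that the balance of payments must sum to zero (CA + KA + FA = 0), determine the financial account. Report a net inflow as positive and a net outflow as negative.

-187.5

Goods balance = 643.3 - 590.5 = 52.8
Services balance = 182.0 - 83.3 = 98.7
Trade balance (goods + services) = 52.8 + 98.7 = 151.5
Net primary income = 36.9 - 35.3 = 1.6
Net secondary income = 103.9 - 45.6 = 58.3
Current account = 151.5 + 1.6 + 58.3 = 211.4
Financial account = -(211.4 + (-23.9)) = -187.5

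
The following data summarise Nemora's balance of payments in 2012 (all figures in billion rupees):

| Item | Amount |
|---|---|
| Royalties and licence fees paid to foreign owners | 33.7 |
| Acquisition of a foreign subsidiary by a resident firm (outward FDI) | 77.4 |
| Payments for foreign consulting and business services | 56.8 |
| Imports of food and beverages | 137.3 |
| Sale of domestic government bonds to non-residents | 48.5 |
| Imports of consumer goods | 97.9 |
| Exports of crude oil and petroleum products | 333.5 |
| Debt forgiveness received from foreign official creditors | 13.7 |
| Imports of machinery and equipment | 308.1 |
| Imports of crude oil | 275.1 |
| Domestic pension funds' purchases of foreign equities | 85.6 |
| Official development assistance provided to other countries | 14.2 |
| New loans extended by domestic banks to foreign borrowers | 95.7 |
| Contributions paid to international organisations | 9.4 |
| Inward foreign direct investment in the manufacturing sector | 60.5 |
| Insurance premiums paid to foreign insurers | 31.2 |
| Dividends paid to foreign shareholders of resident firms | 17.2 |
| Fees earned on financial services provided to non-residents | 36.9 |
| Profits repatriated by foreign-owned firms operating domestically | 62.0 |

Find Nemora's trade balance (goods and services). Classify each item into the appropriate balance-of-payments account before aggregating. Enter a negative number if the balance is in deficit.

-569.7

Goods: -97.9 + 333.5 - 137.3 - 275.1 - 308.1 = -484.9
Services: -33.7 + 36.9 - 31.2 - 56.8 = -84.8
Trade balance = -484.9 + (-84.8) = -569.7
(Excluded from the trade balance — financial account: acquisition of a foreign subsidiary by a resident firm (outward FDI) 77.4, sale of domestic government bonds to non-residents 48.5, domestic pension funds' purchases of foreign equities 85.6, new loans extended by domestic banks to foreign borrowers 95.7, inward foreign direct investment in the manufacturing sector 60.5; capital account: debt forgiveness received from foreign official creditors 13.7; secondary income: official development assistance provided to other countries 14.2, contributions paid to international organisations 9.4; primary income: dividends paid to foreign shareholders of resident firms 17.2, profits repatriated by foreign-owned firms operating domestically 62.0.)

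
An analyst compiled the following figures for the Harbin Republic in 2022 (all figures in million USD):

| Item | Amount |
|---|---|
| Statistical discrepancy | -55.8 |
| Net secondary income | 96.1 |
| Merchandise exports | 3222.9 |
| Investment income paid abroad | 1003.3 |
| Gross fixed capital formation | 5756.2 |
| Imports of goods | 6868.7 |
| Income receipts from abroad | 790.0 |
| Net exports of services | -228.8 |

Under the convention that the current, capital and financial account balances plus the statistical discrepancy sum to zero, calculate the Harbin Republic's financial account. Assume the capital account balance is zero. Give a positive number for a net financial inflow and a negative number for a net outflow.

Goods balance = 3222.9 - 6868.7 = -3645.8
Services balance = -228.8
Trade balance (goods + services) = -3645.8 + (-228.8) = -3874.6
Net primary income = 790.0 - 1003.3 = -213.3
Net secondary income = 96.1
Current account = -3874.6 + (-213.3) + 96.1 = -3991.8
Financial account = -(-3991.8 + (-55.8)) = 4047.6

4047.6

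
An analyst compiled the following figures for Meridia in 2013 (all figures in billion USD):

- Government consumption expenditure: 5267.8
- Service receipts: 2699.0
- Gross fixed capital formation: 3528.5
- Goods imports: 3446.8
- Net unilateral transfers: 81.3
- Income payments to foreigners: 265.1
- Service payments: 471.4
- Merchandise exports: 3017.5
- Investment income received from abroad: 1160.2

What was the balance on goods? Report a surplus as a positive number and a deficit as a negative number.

-429.3

Goods balance = 3017.5 - 3446.8 = -429.3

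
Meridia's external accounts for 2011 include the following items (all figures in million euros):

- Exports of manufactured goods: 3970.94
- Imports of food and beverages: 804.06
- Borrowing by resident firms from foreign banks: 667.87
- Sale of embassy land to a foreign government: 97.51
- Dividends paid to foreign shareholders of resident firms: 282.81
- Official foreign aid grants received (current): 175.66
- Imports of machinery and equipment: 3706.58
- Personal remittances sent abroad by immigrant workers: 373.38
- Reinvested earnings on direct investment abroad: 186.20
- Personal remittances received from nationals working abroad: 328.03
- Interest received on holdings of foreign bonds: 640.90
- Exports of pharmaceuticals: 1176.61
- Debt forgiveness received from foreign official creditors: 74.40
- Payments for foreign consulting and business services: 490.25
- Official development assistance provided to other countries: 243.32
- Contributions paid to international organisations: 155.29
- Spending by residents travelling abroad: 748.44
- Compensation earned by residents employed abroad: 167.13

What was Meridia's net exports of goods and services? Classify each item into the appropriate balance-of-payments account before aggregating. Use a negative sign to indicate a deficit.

Goods: -804.06 + 3970.94 - 3706.58 + 1176.61 = 636.91
Services: -748.44 - 490.25 = -1238.69
Trade balance = 636.91 + (-1238.69) = -601.78
(Excluded from the trade balance — financial account: borrowing by resident firms from foreign banks 667.87; capital account: sale of embassy land to a foreign government 97.51, debt forgiveness received from foreign official creditors 74.40; primary income: dividends paid to foreign shareholders of resident firms 282.81, reinvested earnings on direct investment abroad 186.20, interest received on holdings of foreign bonds 640.90, compensation earned by residents employed abroad 167.13; secondary income: official foreign aid grants received (current) 175.66, personal remittances sent abroad by immigrant workers 373.38, personal remittances received from nationals working abroad 328.03, official development assistance provided to other countries 243.32, contributions paid to international organisations 155.29.)

-601.78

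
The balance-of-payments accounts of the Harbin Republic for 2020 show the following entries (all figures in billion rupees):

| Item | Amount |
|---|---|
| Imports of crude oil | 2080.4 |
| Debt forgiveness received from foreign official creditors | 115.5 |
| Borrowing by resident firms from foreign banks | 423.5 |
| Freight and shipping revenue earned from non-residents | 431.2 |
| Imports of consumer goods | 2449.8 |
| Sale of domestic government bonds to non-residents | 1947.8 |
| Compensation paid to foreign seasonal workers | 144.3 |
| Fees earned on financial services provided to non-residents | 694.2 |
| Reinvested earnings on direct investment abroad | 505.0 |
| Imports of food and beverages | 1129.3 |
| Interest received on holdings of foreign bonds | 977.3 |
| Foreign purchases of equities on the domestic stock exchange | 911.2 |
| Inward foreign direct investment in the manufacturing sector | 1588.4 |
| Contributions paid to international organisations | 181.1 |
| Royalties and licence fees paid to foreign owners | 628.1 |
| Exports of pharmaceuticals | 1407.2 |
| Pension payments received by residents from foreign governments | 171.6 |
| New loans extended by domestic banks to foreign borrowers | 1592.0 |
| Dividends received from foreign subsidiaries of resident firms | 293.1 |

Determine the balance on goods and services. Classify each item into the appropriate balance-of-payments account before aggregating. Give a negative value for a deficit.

Goods: -2449.8 - 1129.3 + 1407.2 - 2080.4 = -4252.3
Services: 431.2 - 628.1 + 694.2 = 497.3
Trade balance = -4252.3 + 497.3 = -3755.0
(Excluded from the trade balance — capital account: debt forgiveness received from foreign official creditors 115.5; financial account: borrowing by resident firms from foreign banks 423.5, sale of domestic government bonds to non-residents 1947.8, foreign purchases of equities on the domestic stock exchange 911.2, inward foreign direct investment in the manufacturing sector 1588.4, new loans extended by domestic banks to foreign borrowers 1592.0; primary income: compensation paid to foreign seasonal workers 144.3, reinvested earnings on direct investment abroad 505.0, interest received on holdings of foreign bonds 977.3, dividends received from foreign subsidiaries of resident firms 293.1; secondary income: contributions paid to international organisations 181.1, pension payments received by residents from foreign governments 171.6.)

-3755.0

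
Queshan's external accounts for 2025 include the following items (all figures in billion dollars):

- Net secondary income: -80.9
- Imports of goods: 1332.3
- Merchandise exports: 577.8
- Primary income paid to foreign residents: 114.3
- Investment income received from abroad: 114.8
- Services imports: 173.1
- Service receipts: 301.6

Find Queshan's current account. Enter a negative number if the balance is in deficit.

-706.4

Goods balance = 577.8 - 1332.3 = -754.5
Services balance = 301.6 - 173.1 = 128.5
Trade balance (goods + services) = -754.5 + 128.5 = -626.0
Net primary income = 114.8 - 114.3 = 0.5
Net secondary income = -80.9
Current account = -626.0 + 0.5 + (-80.9) = -706.4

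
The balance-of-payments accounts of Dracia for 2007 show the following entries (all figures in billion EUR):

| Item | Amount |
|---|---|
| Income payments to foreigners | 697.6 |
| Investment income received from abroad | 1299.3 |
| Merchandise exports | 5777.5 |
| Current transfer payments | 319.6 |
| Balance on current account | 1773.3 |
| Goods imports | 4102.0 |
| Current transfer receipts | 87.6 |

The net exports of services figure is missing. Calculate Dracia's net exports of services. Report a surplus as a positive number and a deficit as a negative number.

-271.9

Current account = goods balance + services balance + net primary income + net secondary income
Sum of the known components = 2045.2
Net exports of services = CA - (known components) = 1773.3 - 2045.2 = -271.9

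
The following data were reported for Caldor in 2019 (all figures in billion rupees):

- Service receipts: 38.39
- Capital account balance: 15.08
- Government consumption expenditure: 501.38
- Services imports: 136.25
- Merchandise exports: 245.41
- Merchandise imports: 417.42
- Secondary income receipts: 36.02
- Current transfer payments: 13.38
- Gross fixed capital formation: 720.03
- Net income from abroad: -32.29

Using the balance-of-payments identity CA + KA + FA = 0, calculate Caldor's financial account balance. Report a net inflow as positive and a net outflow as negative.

Goods balance = 245.41 - 417.42 = -172.01
Services balance = 38.39 - 136.25 = -97.86
Trade balance (goods + services) = -172.01 + (-97.86) = -269.87
Net primary income = -32.29
Net secondary income = 36.02 - 13.38 = 22.64
Current account = -269.87 + (-32.29) + 22.64 = -279.52
Financial account = -(-279.52 + 15.08) = 264.44

264.44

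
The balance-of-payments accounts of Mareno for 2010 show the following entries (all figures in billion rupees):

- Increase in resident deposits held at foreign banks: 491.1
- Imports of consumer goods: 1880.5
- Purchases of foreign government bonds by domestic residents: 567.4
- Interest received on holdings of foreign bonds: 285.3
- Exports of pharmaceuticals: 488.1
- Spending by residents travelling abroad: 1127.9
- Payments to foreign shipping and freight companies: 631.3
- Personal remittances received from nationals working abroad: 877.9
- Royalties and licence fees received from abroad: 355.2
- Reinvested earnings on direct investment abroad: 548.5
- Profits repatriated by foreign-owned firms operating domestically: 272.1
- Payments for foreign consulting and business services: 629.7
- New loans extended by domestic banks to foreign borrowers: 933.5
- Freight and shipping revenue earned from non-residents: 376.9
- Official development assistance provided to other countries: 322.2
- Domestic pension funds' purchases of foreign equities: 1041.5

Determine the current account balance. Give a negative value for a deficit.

-1931.8

Goods: -1880.5 + 488.1 = -1392.4
Services: 355.2 - 629.7 + 376.9 - 631.3 - 1127.9 = -1656.8
Primary income: -272.1 + 285.3 + 548.5 = 561.7
Secondary income: 877.9 - 322.2 = 555.7
Current account = (-1392.4) + (-1656.8) + 561.7 + 555.7 = -1931.8
(Excluded from the current account — financial account: increase in resident deposits held at foreign banks 491.1, purchases of foreign government bonds by domestic residents 567.4, new loans extended by domestic banks to foreign borrowers 933.5, domestic pension funds' purchases of foreign equities 1041.5.)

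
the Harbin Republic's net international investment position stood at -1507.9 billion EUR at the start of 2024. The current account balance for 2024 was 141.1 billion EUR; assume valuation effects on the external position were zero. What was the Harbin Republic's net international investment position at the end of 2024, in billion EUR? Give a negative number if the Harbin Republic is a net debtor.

-1366.8

With no valuation effects, change in NIIP = current account = 141.1
End-of-year NIIP = -1507.9 + 141.1 = -1366.8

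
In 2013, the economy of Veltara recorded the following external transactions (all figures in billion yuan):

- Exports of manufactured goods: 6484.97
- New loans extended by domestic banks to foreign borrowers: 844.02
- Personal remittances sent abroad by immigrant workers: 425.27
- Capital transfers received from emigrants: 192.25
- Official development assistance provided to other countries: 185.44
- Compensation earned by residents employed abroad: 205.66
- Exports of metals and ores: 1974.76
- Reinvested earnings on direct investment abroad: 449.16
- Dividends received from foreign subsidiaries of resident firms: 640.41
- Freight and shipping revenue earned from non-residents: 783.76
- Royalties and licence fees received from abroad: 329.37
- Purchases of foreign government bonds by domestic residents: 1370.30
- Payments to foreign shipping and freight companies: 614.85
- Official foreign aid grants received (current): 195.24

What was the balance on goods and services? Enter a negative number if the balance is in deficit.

Goods: 6484.97 + 1974.76 = 8459.73
Services: -614.85 + 329.37 + 783.76 = 498.28
Trade balance = 8459.73 + 498.28 = 8958.01
(Excluded from the trade balance — financial account: new loans extended by domestic banks to foreign borrowers 844.02, purchases of foreign government bonds by domestic residents 1370.30; secondary income: personal remittances sent abroad by immigrant workers 425.27, official development assistance provided to other countries 185.44, official foreign aid grants received (current) 195.24; capital account: capital transfers received from emigrants 192.25; primary income: compensation earned by residents employed abroad 205.66, reinvested earnings on direct investment abroad 449.16, dividends received from foreign subsidiaries of resident firms 640.41.)

8958.01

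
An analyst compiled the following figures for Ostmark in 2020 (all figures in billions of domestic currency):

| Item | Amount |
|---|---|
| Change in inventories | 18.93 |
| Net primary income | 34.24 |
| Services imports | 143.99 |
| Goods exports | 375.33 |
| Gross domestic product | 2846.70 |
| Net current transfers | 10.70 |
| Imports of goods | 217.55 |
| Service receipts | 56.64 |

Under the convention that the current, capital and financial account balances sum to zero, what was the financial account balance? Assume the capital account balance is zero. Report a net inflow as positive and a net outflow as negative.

-115.37

Goods balance = 375.33 - 217.55 = 157.78
Services balance = 56.64 - 143.99 = -87.35
Trade balance (goods + services) = 157.78 + (-87.35) = 70.43
Net primary income = 34.24
Net secondary income = 10.70
Current account = 70.43 + 34.24 + 10.70 = 115.37
Financial account = -(115.37) = -115.37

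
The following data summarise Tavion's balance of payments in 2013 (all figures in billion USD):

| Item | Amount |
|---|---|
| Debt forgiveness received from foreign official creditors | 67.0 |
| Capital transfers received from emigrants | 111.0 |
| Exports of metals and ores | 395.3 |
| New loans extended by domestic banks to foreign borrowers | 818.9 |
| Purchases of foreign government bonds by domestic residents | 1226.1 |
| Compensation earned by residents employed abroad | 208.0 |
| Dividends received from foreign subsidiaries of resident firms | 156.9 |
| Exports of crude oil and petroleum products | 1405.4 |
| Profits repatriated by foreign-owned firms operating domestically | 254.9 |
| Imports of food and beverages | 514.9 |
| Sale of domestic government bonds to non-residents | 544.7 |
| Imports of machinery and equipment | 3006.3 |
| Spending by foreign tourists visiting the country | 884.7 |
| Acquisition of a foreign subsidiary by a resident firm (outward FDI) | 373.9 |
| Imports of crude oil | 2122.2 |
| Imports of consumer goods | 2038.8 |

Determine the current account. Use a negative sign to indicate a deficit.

Goods: -514.9 - 2122.2 - 3006.3 + 1405.4 - 2038.8 + 395.3 = -5881.5
Services: 884.7
Primary income: -254.9 + 156.9 + 208.0 = 110.0
Current account = (-5881.5) + 884.7 + 110.0 = -4886.8
(Excluded from the current account — capital account: debt forgiveness received from foreign official creditors 67.0, capital transfers received from emigrants 111.0; financial account: new loans extended by domestic banks to foreign borrowers 818.9, purchases of foreign government bonds by domestic residents 1226.1, sale of domestic government bonds to non-residents 544.7, acquisition of a foreign subsidiary by a resident firm (outward FDI) 373.9.)

-4886.8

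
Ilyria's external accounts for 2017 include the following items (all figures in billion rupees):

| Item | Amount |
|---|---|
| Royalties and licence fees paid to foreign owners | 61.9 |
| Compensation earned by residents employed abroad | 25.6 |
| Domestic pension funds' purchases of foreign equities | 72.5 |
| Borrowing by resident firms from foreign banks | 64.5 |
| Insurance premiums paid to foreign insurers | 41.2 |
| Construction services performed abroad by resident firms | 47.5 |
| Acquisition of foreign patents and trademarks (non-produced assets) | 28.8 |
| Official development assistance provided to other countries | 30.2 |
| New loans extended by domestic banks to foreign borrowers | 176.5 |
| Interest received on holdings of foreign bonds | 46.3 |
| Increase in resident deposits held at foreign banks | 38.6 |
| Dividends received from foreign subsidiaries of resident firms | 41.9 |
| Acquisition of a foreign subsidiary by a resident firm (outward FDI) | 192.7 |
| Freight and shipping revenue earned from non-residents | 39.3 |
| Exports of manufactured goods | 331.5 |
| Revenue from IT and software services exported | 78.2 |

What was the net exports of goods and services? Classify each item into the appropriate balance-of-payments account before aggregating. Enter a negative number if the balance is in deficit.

Goods: 331.5
Services: 39.3 - 61.9 - 41.2 + 78.2 + 47.5 = 61.9
Trade balance = 331.5 + 61.9 = 393.4
(Excluded from the trade balance — primary income: compensation earned by residents employed abroad 25.6, interest received on holdings of foreign bonds 46.3, dividends received from foreign subsidiaries of resident firms 41.9; financial account: domestic pension funds' purchases of foreign equities 72.5, borrowing by resident firms from foreign banks 64.5, new loans extended by domestic banks to foreign borrowers 176.5, increase in resident deposits held at foreign banks 38.6, acquisition of a foreign subsidiary by a resident firm (outward FDI) 192.7; capital account: acquisition of foreign patents and trademarks (non-produced assets) 28.8; secondary income: official development assistance provided to other countries 30.2.)

393.4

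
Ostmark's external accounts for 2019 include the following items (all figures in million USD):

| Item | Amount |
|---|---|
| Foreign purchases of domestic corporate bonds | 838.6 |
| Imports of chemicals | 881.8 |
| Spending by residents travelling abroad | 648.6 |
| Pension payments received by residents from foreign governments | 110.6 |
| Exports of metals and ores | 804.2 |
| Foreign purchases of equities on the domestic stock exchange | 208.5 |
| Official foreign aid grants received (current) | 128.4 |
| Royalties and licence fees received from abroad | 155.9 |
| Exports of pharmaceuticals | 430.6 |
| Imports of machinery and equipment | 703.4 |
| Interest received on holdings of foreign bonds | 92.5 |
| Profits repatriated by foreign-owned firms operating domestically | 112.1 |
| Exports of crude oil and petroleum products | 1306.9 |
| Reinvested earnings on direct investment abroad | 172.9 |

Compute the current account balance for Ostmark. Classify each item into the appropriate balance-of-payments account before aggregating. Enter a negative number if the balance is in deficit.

856.1

Goods: 1306.9 - 703.4 - 881.8 + 430.6 + 804.2 = 956.5
Services: -648.6 + 155.9 = -492.7
Primary income: 92.5 + 172.9 - 112.1 = 153.3
Secondary income: 128.4 + 110.6 = 239.0
Current account = 956.5 + (-492.7) + 153.3 + 239.0 = 856.1
(Excluded from the current account — financial account: foreign purchases of domestic corporate bonds 838.6, foreign purchases of equities on the domestic stock exchange 208.5.)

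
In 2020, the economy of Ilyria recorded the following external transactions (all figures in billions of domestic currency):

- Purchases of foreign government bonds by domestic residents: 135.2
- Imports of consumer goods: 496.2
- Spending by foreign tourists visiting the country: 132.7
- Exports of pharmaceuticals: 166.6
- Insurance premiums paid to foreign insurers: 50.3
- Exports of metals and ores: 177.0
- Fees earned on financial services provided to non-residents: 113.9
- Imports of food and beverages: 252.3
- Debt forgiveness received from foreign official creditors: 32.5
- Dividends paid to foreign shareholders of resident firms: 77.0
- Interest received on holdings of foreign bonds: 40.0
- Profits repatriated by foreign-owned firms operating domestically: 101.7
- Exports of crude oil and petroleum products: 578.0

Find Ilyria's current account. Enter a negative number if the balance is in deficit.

230.7

Goods: -496.2 + 166.6 + 578.0 + 177.0 - 252.3 = 173.1
Services: 113.9 + 132.7 - 50.3 = 196.3
Primary income: 40.0 - 101.7 - 77.0 = -138.7
Current account = 173.1 + 196.3 + (-138.7) = 230.7
(Excluded from the current account — financial account: purchases of foreign government bonds by domestic residents 135.2; capital account: debt forgiveness received from foreign official creditors 32.5.)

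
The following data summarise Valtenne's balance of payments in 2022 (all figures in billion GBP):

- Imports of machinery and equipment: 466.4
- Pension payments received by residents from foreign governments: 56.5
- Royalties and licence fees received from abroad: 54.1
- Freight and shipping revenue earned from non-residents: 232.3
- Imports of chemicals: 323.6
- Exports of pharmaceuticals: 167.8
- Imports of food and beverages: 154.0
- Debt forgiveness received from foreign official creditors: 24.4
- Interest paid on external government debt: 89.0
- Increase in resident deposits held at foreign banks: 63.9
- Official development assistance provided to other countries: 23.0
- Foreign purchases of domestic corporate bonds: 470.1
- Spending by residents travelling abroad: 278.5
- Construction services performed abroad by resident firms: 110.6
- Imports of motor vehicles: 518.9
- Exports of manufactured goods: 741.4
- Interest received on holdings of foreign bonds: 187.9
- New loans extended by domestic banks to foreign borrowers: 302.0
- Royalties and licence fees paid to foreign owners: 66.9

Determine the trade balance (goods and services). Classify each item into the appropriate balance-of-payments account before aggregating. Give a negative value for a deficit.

-502.1

Goods: -154.0 + 167.8 - 466.4 - 518.9 - 323.6 + 741.4 = -553.7
Services: 232.3 + 110.6 - 278.5 + 54.1 - 66.9 = 51.6
Trade balance = -553.7 + 51.6 = -502.1
(Excluded from the trade balance — secondary income: pension payments received by residents from foreign governments 56.5, official development assistance provided to other countries 23.0; capital account: debt forgiveness received from foreign official creditors 24.4; primary income: interest paid on external government debt 89.0, interest received on holdings of foreign bonds 187.9; financial account: increase in resident deposits held at foreign banks 63.9, foreign purchases of domestic corporate bonds 470.1, new loans extended by domestic banks to foreign borrowers 302.0.)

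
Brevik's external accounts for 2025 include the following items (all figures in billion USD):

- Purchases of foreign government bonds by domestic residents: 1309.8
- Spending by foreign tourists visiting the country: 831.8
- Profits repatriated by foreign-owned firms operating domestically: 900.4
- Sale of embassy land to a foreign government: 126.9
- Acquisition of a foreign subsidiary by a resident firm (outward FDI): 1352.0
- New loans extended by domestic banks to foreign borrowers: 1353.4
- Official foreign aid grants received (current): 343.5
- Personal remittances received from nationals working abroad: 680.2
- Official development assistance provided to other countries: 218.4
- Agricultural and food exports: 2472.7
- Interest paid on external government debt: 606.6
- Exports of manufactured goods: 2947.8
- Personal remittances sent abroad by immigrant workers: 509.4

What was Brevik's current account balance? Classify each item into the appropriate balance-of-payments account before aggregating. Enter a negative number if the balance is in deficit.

Goods: 2947.8 + 2472.7 = 5420.5
Services: 831.8
Primary income: -606.6 - 900.4 = -1507.0
Secondary income: 343.5 - 509.4 - 218.4 + 680.2 = 295.9
Current account = 5420.5 + 831.8 + (-1507.0) + 295.9 = 5041.2
(Excluded from the current account — financial account: purchases of foreign government bonds by domestic residents 1309.8, acquisition of a foreign subsidiary by a resident firm (outward FDI) 1352.0, new loans extended by domestic banks to foreign borrowers 1353.4; capital account: sale of embassy land to a foreign government 126.9.)

5041.2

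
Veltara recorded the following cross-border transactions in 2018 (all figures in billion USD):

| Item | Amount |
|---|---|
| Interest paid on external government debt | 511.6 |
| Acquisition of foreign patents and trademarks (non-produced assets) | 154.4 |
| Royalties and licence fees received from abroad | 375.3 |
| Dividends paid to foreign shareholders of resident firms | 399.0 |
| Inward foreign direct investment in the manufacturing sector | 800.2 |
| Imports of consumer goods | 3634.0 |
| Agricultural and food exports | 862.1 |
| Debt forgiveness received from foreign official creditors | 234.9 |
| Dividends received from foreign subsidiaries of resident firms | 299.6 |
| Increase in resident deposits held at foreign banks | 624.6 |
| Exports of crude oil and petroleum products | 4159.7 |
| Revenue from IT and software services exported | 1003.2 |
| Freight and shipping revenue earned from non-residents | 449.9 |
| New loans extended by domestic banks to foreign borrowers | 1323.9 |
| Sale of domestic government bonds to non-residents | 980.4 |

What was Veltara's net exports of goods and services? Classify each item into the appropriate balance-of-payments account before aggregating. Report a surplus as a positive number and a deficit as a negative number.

3216.2

Goods: -3634.0 + 862.1 + 4159.7 = 1387.8
Services: 1003.2 + 375.3 + 449.9 = 1828.4
Trade balance = 1387.8 + 1828.4 = 3216.2
(Excluded from the trade balance — primary income: interest paid on external government debt 511.6, dividends paid to foreign shareholders of resident firms 399.0, dividends received from foreign subsidiaries of resident firms 299.6; capital account: acquisition of foreign patents and trademarks (non-produced assets) 154.4, debt forgiveness received from foreign official creditors 234.9; financial account: inward foreign direct investment in the manufacturing sector 800.2, increase in resident deposits held at foreign banks 624.6, new loans extended by domestic banks to foreign borrowers 1323.9, sale of domestic government bonds to non-residents 980.4.)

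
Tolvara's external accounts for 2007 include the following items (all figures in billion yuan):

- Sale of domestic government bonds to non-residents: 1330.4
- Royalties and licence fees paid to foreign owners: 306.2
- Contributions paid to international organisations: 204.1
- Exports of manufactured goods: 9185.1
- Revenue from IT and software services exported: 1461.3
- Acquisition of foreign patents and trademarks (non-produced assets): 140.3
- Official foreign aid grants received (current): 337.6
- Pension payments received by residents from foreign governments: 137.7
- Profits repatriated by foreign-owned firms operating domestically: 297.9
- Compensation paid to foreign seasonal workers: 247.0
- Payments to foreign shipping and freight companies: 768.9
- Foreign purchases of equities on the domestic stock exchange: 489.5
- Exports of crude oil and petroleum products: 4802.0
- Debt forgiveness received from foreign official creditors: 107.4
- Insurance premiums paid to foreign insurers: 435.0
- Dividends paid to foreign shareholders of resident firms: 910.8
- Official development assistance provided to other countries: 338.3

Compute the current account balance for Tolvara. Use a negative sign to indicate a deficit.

Goods: 4802.0 + 9185.1 = 13987.1
Services: -435.0 - 306.2 + 1461.3 - 768.9 = -48.8
Primary income: -247.0 - 297.9 - 910.8 = -1455.7
Secondary income: -204.1 + 337.6 + 137.7 - 338.3 = -67.1
Current account = 13987.1 + (-48.8) + (-1455.7) + (-67.1) = 12415.5
(Excluded from the current account — financial account: sale of domestic government bonds to non-residents 1330.4, foreign purchases of equities on the domestic stock exchange 489.5; capital account: acquisition of foreign patents and trademarks (non-produced assets) 140.3, debt forgiveness received from foreign official creditors 107.4.)

12415.5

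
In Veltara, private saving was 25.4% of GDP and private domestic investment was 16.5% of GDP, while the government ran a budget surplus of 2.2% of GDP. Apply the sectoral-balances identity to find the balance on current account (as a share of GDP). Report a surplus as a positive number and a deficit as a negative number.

11.1

By the sectoral-balances identity, CA = (S_private - I) + (T - G).
Private balance = 25.4 - 16.5 = 8.9
Government balance (T - G) = 2.2
CA = 8.9 + 2.2 = 11.1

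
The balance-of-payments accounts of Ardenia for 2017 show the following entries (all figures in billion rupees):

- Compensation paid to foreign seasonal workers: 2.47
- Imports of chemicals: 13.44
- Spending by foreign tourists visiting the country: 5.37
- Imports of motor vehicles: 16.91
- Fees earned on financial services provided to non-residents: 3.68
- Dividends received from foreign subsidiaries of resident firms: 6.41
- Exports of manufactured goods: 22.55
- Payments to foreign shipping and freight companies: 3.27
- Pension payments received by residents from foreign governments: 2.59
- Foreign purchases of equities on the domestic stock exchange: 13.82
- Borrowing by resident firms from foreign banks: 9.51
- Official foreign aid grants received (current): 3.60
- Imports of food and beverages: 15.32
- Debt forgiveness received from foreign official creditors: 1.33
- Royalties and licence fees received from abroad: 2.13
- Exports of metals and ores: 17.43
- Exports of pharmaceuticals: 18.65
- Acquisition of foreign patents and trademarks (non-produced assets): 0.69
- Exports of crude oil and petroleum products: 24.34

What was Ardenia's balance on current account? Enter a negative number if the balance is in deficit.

Goods: 22.55 + 18.65 + 17.43 - 16.91 - 15.32 + 24.34 - 13.44 = 37.30
Services: 5.37 + 2.13 + 3.68 - 3.27 = 7.91
Primary income: -2.47 + 6.41 = 3.94
Secondary income: 3.60 + 2.59 = 6.19
Current account = 37.30 + 7.91 + 3.94 + 6.19 = 55.34
(Excluded from the current account — financial account: foreign purchases of equities on the domestic stock exchange 13.82, borrowing by resident firms from foreign banks 9.51; capital account: debt forgiveness received from foreign official creditors 1.33, acquisition of foreign patents and trademarks (non-produced assets) 0.69.)

55.34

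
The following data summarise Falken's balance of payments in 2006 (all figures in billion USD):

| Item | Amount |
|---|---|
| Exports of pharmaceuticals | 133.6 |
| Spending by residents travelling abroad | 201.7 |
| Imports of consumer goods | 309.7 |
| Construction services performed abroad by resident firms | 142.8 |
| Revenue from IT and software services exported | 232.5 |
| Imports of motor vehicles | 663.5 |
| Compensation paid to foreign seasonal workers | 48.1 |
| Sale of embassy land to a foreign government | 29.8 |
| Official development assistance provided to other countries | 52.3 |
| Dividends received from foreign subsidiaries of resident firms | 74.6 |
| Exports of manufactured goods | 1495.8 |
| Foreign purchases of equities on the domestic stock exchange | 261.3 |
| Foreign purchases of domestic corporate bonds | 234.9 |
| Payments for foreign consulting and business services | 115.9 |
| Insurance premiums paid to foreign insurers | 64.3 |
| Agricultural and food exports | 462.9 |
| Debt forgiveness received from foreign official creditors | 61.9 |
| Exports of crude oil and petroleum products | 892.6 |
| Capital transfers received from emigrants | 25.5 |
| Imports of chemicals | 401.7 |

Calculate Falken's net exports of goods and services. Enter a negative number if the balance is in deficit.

1603.4

Goods: -663.5 + 1495.8 - 401.7 + 462.9 - 309.7 + 892.6 + 133.6 = 1610.0
Services: -201.7 + 232.5 + 142.8 - 64.3 - 115.9 = -6.6
Trade balance = 1610.0 + (-6.6) = 1603.4
(Excluded from the trade balance — primary income: compensation paid to foreign seasonal workers 48.1, dividends received from foreign subsidiaries of resident firms 74.6; capital account: sale of embassy land to a foreign government 29.8, debt forgiveness received from foreign official creditors 61.9, capital transfers received from emigrants 25.5; secondary income: official development assistance provided to other countries 52.3; financial account: foreign purchases of equities on the domestic stock exchange 261.3, foreign purchases of domestic corporate bonds 234.9.)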